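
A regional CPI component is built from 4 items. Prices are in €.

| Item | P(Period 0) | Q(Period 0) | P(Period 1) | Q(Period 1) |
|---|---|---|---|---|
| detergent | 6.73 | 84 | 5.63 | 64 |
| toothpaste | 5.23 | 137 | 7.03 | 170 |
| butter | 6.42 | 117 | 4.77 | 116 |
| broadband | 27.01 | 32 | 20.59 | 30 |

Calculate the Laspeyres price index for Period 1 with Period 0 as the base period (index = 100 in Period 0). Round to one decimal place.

91.6

Laspeyres price index uses base-period quantities as weights.
ΣP(Period 1)·Q(Period 0) = 5.63×84 + 7.03×137 + 4.77×117 + 20.59×32 = 472.92 + 963.11 + 558.09 + 658.88 = 2653
ΣP(Period 0)·Q(Period 0) = 6.73×84 + 5.23×137 + 6.42×117 + 27.01×32 = 565.32 + 716.51 + 751.14 + 864.32 = 2897.29
Index = 2653 / 2897.29 × 100 = 91.5683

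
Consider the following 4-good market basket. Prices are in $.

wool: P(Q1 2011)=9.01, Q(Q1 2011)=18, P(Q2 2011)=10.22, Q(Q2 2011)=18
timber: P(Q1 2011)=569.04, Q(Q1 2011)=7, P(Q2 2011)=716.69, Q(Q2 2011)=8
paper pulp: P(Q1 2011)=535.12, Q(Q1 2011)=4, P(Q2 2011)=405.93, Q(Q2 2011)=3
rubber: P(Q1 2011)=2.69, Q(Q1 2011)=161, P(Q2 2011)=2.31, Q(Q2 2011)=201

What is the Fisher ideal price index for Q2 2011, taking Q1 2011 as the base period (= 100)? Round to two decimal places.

108.92

Laspeyres component (base-period weights):
ΣP(Q2 2011)Q(Q1 2011) = 10.22×18 + 716.69×7 + 405.93×4 + 2.31×161 = 183.96 + 5016.83 + 1623.72 + 371.91 = 7196.42
ΣP(Q1 2011)Q(Q1 2011) = 9.01×18 + 569.04×7 + 535.12×4 + 2.69×161 = 162.18 + 3983.28 + 2140.48 + 433.09 = 6719.03
L = 7196.42 / 6719.03 × 100 = 107.1050
Paasche component (current-period weights):
ΣP(Q2 2011)Q(Q2 2011) = 10.22×18 + 716.69×8 + 405.93×3 + 2.31×201 = 183.96 + 5733.52 + 1217.79 + 464.31 = 7599.58
ΣP(Q1 2011)Q(Q2 2011) = 9.01×18 + 569.04×8 + 535.12×3 + 2.69×201 = 162.18 + 4552.32 + 1605.36 + 540.69 = 6860.55
P = 7599.58 / 6860.55 × 100 = 110.7722
Fisher = √(L × P) = √(107.1050 × 110.7722) = 108.9232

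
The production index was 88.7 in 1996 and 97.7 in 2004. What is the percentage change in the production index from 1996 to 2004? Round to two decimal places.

Change = (97.7 − 88.7) / 88.7 × 100
       = 9.0 / 88.7 × 100 = 10.1466%

10.15%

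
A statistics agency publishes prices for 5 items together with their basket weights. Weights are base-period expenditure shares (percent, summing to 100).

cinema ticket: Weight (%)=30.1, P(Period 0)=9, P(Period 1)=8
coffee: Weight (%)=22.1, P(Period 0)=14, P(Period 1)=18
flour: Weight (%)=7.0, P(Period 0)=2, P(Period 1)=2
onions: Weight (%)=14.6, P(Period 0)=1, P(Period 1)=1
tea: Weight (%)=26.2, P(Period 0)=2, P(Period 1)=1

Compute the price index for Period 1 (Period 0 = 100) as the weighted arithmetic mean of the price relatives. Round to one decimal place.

89.9

cinema ticket: 30.1 × (8/9) = 30.1 × 0.888889 = 26.7556
coffee: 22.1 × (18/14) = 22.1 × 1.285714 = 28.4143
flour: 7.0 × (2/2) = 7.0 × 1.000000 = 7.0000
onions: 14.6 × (1/1) = 14.6 × 1.000000 = 14.6000
tea: 26.2 × (1/2) = 26.2 × 0.500000 = 13.1000
Index = Σ wᵢ·(p₁ᵢ/p₀ᵢ) = 26.7556 + 28.4143 + 7.0000 + 14.6000 + 13.1000 = 89.8698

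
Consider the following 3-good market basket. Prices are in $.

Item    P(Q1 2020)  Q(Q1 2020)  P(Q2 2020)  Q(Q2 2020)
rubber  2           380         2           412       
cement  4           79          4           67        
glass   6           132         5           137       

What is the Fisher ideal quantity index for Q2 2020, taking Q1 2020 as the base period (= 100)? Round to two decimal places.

102.41

Laspeyres component (base-period weights):
ΣP(Q1 2020)Q(Q2 2020) = 2×412 + 4×67 + 6×137 = 824 + 268 + 822 = 1914
ΣP(Q1 2020)Q(Q1 2020) = 2×380 + 4×79 + 6×132 = 760 + 316 + 792 = 1868
L = 1914 / 1868 × 100 = 102.4625
Paasche component (current-period weights):
ΣP(Q2 2020)Q(Q2 2020) = 2×412 + 4×67 + 5×137 = 824 + 268 + 685 = 1777
ΣP(Q2 2020)Q(Q1 2020) = 2×380 + 4×79 + 5×132 = 760 + 316 + 660 = 1736
P = 1777 / 1736 × 100 = 102.3618
Fisher = √(L × P) = √(102.4625 × 102.3618) = 102.4121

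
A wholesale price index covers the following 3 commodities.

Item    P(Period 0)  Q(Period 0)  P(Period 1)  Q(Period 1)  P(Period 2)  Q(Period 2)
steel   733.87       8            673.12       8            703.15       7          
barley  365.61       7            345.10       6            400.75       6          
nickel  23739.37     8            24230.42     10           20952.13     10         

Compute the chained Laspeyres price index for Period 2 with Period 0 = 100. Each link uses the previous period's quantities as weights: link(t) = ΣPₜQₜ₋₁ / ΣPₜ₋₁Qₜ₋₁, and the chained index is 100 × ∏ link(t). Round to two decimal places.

88.55

Link Period 0→Period 1:
ΣP(Period 1)Q(Period 0) = 673.12×8 + 345.10×7 + 24230.42×8 = 5384.96 + 2415.7 + 193843.36 = 201644.02
ΣP(Period 0)Q(Period 0) = 733.87×8 + 365.61×7 + 23739.37×8 = 5870.96 + 2559.27 + 189914.96 = 198345.19
link = 201644.02/198345.19 = 1.016632
Link Period 1→Period 2:
ΣP(Period 2)Q(Period 1) = 703.15×8 + 400.75×6 + 20952.13×10 = 5625.2 + 2404.5 + 209521.3 = 217551
ΣP(Period 1)Q(Period 1) = 673.12×8 + 345.10×6 + 24230.42×10 = 5384.96 + 2070.6 + 242304.2 = 249759.76
link = 217551/249759.76 = 0.871041
Chained index = 100 × 1.016632 × 0.871041 = 88.5528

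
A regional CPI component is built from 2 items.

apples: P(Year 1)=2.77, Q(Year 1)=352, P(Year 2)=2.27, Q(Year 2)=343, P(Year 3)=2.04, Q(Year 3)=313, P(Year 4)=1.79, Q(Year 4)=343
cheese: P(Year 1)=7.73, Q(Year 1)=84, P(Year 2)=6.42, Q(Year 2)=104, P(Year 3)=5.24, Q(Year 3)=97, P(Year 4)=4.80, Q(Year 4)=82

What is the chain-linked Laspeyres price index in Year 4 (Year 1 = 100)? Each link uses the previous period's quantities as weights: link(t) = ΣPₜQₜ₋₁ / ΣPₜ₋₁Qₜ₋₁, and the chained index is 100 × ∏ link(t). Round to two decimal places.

Link Year 1→Year 2:
ΣP(Year 2)Q(Year 1) = 2.27×352 + 6.42×84 = 799.04 + 539.28 = 1338.32
ΣP(Year 1)Q(Year 1) = 2.77×352 + 7.73×84 = 975.04 + 649.32 = 1624.36
link = 1338.32/1624.36 = 0.823906
Link Year 2→Year 3:
ΣP(Year 3)Q(Year 2) = 2.04×343 + 5.24×104 = 699.72 + 544.96 = 1244.68
ΣP(Year 2)Q(Year 2) = 2.27×343 + 6.42×104 = 778.61 + 667.68 = 1446.29
link = 1244.68/1446.29 = 0.860602
Link Year 3→Year 4:
ΣP(Year 4)Q(Year 3) = 1.79×313 + 4.80×97 = 560.27 + 465.6 = 1025.87
ΣP(Year 3)Q(Year 3) = 2.04×313 + 5.24×97 = 638.52 + 508.28 = 1146.8
link = 1025.87/1146.8 = 0.894550
Chained index = 100 × 0.823906 × 0.860602 × 0.894550 = 63.4285

63.43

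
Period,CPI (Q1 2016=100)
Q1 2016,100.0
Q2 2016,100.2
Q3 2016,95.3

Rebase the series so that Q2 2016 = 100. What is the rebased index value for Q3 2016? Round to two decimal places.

Rebased(Q3 2016) = 95.3 / 100.2 × 100 = 95.1098

95.11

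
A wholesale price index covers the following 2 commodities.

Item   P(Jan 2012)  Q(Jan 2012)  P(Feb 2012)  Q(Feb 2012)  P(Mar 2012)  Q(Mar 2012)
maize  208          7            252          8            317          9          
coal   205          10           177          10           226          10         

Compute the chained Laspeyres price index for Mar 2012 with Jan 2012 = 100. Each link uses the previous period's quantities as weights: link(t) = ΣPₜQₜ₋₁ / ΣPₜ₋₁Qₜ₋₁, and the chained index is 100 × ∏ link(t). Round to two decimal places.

Link Jan 2012→Feb 2012:
ΣP(Feb 2012)Q(Jan 2012) = 252×7 + 177×10 = 1764 + 1770 = 3534
ΣP(Jan 2012)Q(Jan 2012) = 208×7 + 205×10 = 1456 + 2050 = 3506
link = 3534/3506 = 1.007986
Link Feb 2012→Mar 2012:
ΣP(Mar 2012)Q(Feb 2012) = 317×8 + 226×10 = 2536 + 2260 = 4796
ΣP(Feb 2012)Q(Feb 2012) = 252×8 + 177×10 = 2016 + 1770 = 3786
link = 4796/3786 = 1.266772
Chained index = 100 × 1.007986 × 1.266772 = 127.6889

127.69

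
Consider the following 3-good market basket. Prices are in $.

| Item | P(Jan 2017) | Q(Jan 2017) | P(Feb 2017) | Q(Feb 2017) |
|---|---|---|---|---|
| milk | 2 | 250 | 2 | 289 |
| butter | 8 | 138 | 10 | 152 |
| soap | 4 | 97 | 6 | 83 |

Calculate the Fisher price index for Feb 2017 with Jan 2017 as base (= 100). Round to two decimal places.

122.85

Laspeyres component (base-period weights):
ΣP(Feb 2017)Q(Jan 2017) = 2×250 + 10×138 + 6×97 = 500 + 1380 + 582 = 2462
ΣP(Jan 2017)Q(Jan 2017) = 2×250 + 8×138 + 4×97 = 500 + 1104 + 388 = 1992
L = 2462 / 1992 × 100 = 123.5944
Paasche component (current-period weights):
ΣP(Feb 2017)Q(Feb 2017) = 2×289 + 10×152 + 6×83 = 578 + 1520 + 498 = 2596
ΣP(Jan 2017)Q(Feb 2017) = 2×289 + 8×152 + 4×83 = 578 + 1216 + 332 = 2126
P = 2596 / 2126 × 100 = 122.1072
Fisher = √(L × P) = √(123.5944 × 122.1072) = 122.8486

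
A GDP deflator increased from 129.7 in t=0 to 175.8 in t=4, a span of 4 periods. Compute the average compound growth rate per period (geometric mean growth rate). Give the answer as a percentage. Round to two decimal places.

7.90%

Growth factor = (175.8/129.7)^(1/4) = (1.355436)^(1/4) = 1.078996
Growth rate = 1.078996 − 1 = 0.078996 = 7.8996%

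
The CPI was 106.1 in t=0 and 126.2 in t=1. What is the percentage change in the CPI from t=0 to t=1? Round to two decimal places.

Change = (126.2 − 106.1) / 106.1 × 100
       = 20.1 / 106.1 × 100 = 18.9444%

18.94%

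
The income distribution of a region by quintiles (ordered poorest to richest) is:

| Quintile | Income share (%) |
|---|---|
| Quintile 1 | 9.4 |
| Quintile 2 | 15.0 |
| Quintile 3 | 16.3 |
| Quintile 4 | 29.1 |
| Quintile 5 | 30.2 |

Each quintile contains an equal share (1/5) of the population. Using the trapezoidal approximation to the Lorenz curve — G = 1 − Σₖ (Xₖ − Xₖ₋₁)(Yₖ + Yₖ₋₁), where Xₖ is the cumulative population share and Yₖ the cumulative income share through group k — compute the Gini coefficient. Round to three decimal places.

0.223

Cumulative income shares Yₖ: 0.0940, 0.2440, 0.4070, 0.6980, 1.0000
Σ (Xₖ−Xₖ₋₁)(Yₖ+Yₖ₋₁) = (1/5)(0.0940+0.0000) + (1/5)(0.2440+0.0940) + (1/5)(0.4070+0.2440) + (1/5)(0.6980+0.4070) + (1/5)(1.0000+0.6980)
  = 0.0188 + 0.0676 + 0.1302 + 0.2210 + 0.3396 = 0.7772
G = 1 − 0.7772 = 0.2228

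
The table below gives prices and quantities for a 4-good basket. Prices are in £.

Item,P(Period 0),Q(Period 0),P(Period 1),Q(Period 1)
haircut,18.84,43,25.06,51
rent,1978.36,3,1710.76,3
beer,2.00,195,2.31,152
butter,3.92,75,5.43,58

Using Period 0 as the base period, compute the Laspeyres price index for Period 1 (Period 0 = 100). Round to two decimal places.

Laspeyres price index uses base-period quantities as weights.
ΣP(Period 1)·Q(Period 0) = 25.06×43 + 1710.76×3 + 2.31×195 + 5.43×75 = 1077.58 + 5132.28 + 450.45 + 407.25 = 7067.56
ΣP(Period 0)·Q(Period 0) = 18.84×43 + 1978.36×3 + 2.00×195 + 3.92×75 = 810.12 + 5935.08 + 390 + 294 = 7429.2
Index = 7067.56 / 7429.2 × 100 = 95.1322

95.13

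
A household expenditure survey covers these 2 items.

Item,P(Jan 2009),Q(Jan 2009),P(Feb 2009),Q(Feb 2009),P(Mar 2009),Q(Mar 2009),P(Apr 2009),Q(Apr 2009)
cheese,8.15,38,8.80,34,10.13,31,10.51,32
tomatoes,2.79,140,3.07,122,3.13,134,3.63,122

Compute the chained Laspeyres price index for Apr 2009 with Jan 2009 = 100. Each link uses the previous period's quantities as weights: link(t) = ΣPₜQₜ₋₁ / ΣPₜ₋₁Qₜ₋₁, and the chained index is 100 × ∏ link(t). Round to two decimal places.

Link Jan 2009→Feb 2009:
ΣP(Feb 2009)Q(Jan 2009) = 8.80×38 + 3.07×140 = 334.4 + 429.8 = 764.2
ΣP(Jan 2009)Q(Jan 2009) = 8.15×38 + 2.79×140 = 309.7 + 390.6 = 700.3
link = 764.2/700.3 = 1.091247
Link Feb 2009→Mar 2009:
ΣP(Mar 2009)Q(Feb 2009) = 10.13×34 + 3.13×122 = 344.42 + 381.86 = 726.28
ΣP(Feb 2009)Q(Feb 2009) = 8.80×34 + 3.07×122 = 299.2 + 374.54 = 673.74
link = 726.28/673.74 = 1.077983
Link Mar 2009→Apr 2009:
ΣP(Apr 2009)Q(Mar 2009) = 10.51×31 + 3.63×134 = 325.81 + 486.42 = 812.23
ΣP(Mar 2009)Q(Mar 2009) = 10.13×31 + 3.13×134 = 314.03 + 419.42 = 733.45
link = 812.23/733.45 = 1.107410
Chained index = 100 × 1.091247 × 1.077983 × 1.107410 = 130.2696

130.27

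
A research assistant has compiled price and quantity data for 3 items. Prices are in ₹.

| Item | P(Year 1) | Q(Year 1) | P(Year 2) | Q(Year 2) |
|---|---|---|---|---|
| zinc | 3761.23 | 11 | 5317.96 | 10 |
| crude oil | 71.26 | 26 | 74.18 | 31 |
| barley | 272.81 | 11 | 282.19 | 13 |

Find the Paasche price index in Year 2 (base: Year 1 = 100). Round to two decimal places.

136.39

Paasche price index uses current-period quantities as weights.
ΣP(Year 2)·Q(Year 2) = 5317.96×10 + 74.18×31 + 282.19×13 = 53179.6 + 2299.58 + 3668.47 = 59147.65
ΣP(Year 1)·Q(Year 2) = 3761.23×10 + 71.26×31 + 272.81×13 = 37612.3 + 2209.06 + 3546.53 = 43367.89
Index = 59147.65 / 43367.89 × 100 = 136.3858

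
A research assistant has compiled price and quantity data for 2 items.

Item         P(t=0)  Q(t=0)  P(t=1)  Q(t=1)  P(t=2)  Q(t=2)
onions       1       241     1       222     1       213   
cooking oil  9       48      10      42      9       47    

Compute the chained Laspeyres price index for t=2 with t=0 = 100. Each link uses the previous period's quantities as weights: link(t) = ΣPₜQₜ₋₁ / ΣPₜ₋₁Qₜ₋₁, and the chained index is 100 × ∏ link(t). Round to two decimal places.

Link t=0→t=1:
ΣP(t=1)Q(t=0) = 1×241 + 10×48 = 241 + 480 = 721
ΣP(t=0)Q(t=0) = 1×241 + 9×48 = 241 + 432 = 673
link = 721/673 = 1.071322
Link t=1→t=2:
ΣP(t=2)Q(t=1) = 1×222 + 9×42 = 222 + 378 = 600
ΣP(t=1)Q(t=1) = 1×222 + 10×42 = 222 + 420 = 642
link = 600/642 = 0.934579
Chained index = 100 × 1.071322 × 0.934579 = 100.1236

100.12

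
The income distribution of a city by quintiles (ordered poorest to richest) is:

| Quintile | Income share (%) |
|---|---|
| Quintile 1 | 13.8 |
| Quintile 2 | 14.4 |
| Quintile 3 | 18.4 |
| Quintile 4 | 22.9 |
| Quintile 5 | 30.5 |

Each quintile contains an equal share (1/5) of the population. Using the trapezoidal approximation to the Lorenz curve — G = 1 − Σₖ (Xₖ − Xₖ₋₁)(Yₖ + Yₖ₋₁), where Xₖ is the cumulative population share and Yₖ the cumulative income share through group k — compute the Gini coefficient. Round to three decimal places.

Cumulative income shares Yₖ: 0.1380, 0.2820, 0.4660, 0.6950, 1.0000
Σ (Xₖ−Xₖ₋₁)(Yₖ+Yₖ₋₁) = (1/5)(0.1380+0.0000) + (1/5)(0.2820+0.1380) + (1/5)(0.4660+0.2820) + (1/5)(0.6950+0.4660) + (1/5)(1.0000+0.6950)
  = 0.0276 + 0.0840 + 0.1496 + 0.2322 + 0.3390 = 0.8324
G = 1 − 0.8324 = 0.1676

0.168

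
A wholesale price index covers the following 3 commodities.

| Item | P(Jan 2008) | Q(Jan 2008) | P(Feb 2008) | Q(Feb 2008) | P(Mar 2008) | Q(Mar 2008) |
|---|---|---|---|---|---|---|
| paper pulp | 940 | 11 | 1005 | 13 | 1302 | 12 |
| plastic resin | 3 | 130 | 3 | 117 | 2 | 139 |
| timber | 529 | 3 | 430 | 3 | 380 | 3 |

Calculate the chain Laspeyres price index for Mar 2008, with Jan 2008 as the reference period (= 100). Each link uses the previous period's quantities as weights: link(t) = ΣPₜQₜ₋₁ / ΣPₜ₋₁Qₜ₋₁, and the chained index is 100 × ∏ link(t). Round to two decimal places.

128.66

Link Jan 2008→Feb 2008:
ΣP(Feb 2008)Q(Jan 2008) = 1005×11 + 3×130 + 430×3 = 11055 + 390 + 1290 = 12735
ΣP(Jan 2008)Q(Jan 2008) = 940×11 + 3×130 + 529×3 = 10340 + 390 + 1587 = 12317
link = 12735/12317 = 1.033937
Link Feb 2008→Mar 2008:
ΣP(Mar 2008)Q(Feb 2008) = 1302×13 + 2×117 + 380×3 = 16926 + 234 + 1140 = 18300
ΣP(Feb 2008)Q(Feb 2008) = 1005×13 + 3×117 + 430×3 = 13065 + 351 + 1290 = 14706
link = 18300/14706 = 1.244390
Chained index = 100 × 1.033937 × 1.244390 = 128.6621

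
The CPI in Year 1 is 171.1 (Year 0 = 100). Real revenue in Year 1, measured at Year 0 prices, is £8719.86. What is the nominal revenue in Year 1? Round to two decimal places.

Nominal = Real × (Index/100) = 8719.86 × (171.1/100)
        = 8719.86 × 1.711 = 14919.6805

14919.68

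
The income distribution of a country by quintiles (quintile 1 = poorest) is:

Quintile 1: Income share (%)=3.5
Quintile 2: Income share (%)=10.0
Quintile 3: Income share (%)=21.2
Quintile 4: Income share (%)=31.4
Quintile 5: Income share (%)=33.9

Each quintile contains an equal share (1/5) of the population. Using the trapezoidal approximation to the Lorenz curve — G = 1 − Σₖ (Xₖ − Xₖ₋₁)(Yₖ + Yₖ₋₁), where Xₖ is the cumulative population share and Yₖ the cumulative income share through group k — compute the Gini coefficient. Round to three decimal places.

0.329

Cumulative income shares Yₖ: 0.0350, 0.1350, 0.3470, 0.6610, 1.0000
Σ (Xₖ−Xₖ₋₁)(Yₖ+Yₖ₋₁) = (1/5)(0.0350+0.0000) + (1/5)(0.1350+0.0350) + (1/5)(0.3470+0.1350) + (1/5)(0.6610+0.3470) + (1/5)(1.0000+0.6610)
  = 0.0070 + 0.0340 + 0.0964 + 0.2016 + 0.3322 = 0.6712
G = 1 − 0.6712 = 0.3288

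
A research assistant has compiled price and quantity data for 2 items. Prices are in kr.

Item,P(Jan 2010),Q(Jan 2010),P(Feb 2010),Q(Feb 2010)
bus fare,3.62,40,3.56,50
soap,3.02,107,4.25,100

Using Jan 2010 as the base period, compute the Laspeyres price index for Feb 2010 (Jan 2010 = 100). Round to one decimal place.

127.6

Laspeyres price index uses base-period quantities as weights.
ΣP(Feb 2010)·Q(Jan 2010) = 3.56×40 + 4.25×107 = 142.4 + 454.75 = 597.15
ΣP(Jan 2010)·Q(Jan 2010) = 3.62×40 + 3.02×107 = 144.8 + 323.14 = 467.94
Index = 597.15 / 467.94 × 100 = 127.6125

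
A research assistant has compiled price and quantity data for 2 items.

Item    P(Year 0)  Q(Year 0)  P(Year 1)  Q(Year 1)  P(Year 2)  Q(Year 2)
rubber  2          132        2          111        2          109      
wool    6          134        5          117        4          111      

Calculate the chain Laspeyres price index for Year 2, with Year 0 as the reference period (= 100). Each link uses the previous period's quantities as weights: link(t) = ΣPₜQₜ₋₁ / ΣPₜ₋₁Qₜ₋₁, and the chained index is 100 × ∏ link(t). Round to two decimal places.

74.77

Link Year 0→Year 1:
ΣP(Year 1)Q(Year 0) = 2×132 + 5×134 = 264 + 670 = 934
ΣP(Year 0)Q(Year 0) = 2×132 + 6×134 = 264 + 804 = 1068
link = 934/1068 = 0.874532
Link Year 1→Year 2:
ΣP(Year 2)Q(Year 1) = 2×111 + 4×117 = 222 + 468 = 690
ΣP(Year 1)Q(Year 1) = 2×111 + 5×117 = 222 + 585 = 807
link = 690/807 = 0.855019
Chained index = 100 × 0.874532 × 0.855019 = 74.7741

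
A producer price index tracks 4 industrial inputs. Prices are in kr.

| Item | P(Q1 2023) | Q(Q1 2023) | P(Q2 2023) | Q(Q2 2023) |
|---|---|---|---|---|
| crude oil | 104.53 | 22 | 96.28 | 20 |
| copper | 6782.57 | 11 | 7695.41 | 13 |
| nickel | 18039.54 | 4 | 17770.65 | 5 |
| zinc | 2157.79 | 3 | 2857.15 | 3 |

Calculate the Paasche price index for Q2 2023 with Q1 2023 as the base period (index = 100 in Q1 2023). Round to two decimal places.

Paasche price index uses current-period quantities as weights.
ΣP(Q2 2023)·Q(Q2 2023) = 96.28×20 + 7695.41×13 + 17770.65×5 + 2857.15×3 = 1925.6 + 100040.33 + 88853.25 + 8571.45 = 199390.63
ΣP(Q1 2023)·Q(Q2 2023) = 104.53×20 + 6782.57×13 + 18039.54×5 + 2157.79×3 = 2090.6 + 88173.41 + 90197.7 + 6473.37 = 186935.08
Index = 199390.63 / 186935.08 × 100 = 106.6630

106.66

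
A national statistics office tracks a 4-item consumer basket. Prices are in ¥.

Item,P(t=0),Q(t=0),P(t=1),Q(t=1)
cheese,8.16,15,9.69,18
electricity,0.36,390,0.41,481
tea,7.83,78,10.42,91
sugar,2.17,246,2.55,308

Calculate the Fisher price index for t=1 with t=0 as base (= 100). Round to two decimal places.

Laspeyres component (base-period weights):
ΣP(t=1)Q(t=0) = 9.69×15 + 0.41×390 + 10.42×78 + 2.55×246 = 145.35 + 159.9 + 812.76 + 627.3 = 1745.31
ΣP(t=0)Q(t=0) = 8.16×15 + 0.36×390 + 7.83×78 + 2.17×246 = 122.4 + 140.4 + 610.74 + 533.82 = 1407.36
L = 1745.31 / 1407.36 × 100 = 124.0130
Paasche component (current-period weights):
ΣP(t=1)Q(t=1) = 9.69×18 + 0.41×481 + 10.42×91 + 2.55×308 = 174.42 + 197.21 + 948.22 + 785.4 = 2105.25
ΣP(t=0)Q(t=1) = 8.16×18 + 0.36×481 + 7.83×91 + 2.17×308 = 146.88 + 173.16 + 712.53 + 668.36 = 1700.93
P = 2105.25 / 1700.93 × 100 = 123.7705
Fisher = √(L × P) = √(124.0130 × 123.7705) = 123.8917

123.89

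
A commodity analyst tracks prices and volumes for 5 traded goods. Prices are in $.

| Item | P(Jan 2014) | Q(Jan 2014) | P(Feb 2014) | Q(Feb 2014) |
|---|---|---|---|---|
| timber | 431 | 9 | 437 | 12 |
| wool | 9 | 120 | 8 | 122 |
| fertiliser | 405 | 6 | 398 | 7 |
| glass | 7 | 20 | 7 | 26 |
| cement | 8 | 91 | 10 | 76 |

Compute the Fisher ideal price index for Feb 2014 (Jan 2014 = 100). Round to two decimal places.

100.72

Laspeyres component (base-period weights):
ΣP(Feb 2014)Q(Jan 2014) = 437×9 + 8×120 + 398×6 + 7×20 + 10×91 = 3933 + 960 + 2388 + 140 + 910 = 8331
ΣP(Jan 2014)Q(Jan 2014) = 431×9 + 9×120 + 405×6 + 7×20 + 8×91 = 3879 + 1080 + 2430 + 140 + 728 = 8257
L = 8331 / 8257 × 100 = 100.8962
Paasche component (current-period weights):
ΣP(Feb 2014)Q(Feb 2014) = 437×12 + 8×122 + 398×7 + 7×26 + 10×76 = 5244 + 976 + 2786 + 182 + 760 = 9948
ΣP(Jan 2014)Q(Feb 2014) = 431×12 + 9×122 + 405×7 + 7×26 + 8×76 = 5172 + 1098 + 2835 + 182 + 608 = 9895
P = 9948 / 9895 × 100 = 100.5356
Fisher = √(L × P) = √(100.8962 × 100.5356) = 100.7158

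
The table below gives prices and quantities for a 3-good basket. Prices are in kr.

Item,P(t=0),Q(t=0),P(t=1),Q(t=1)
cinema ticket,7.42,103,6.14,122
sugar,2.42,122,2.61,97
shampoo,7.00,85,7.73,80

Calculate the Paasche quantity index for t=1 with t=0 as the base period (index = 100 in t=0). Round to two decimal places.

100.79

Paasche quantity index uses current-period prices as weights.
ΣP(t=1)·Q(t=1) = 6.14×122 + 2.61×97 + 7.73×80 = 749.08 + 253.17 + 618.4 = 1620.65
ΣP(t=1)·Q(t=0) = 6.14×103 + 2.61×122 + 7.73×85 = 632.42 + 318.42 + 657.05 = 1607.89
Index = 1620.65 / 1607.89 × 100 = 100.7936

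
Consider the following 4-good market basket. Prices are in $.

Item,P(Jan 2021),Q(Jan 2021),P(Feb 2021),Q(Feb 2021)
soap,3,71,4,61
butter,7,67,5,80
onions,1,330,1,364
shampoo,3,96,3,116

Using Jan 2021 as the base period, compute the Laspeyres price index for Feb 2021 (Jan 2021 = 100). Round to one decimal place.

Laspeyres price index uses base-period quantities as weights.
ΣP(Feb 2021)·Q(Jan 2021) = 4×71 + 5×67 + 1×330 + 3×96 = 284 + 335 + 330 + 288 = 1237
ΣP(Jan 2021)·Q(Jan 2021) = 3×71 + 7×67 + 1×330 + 3×96 = 213 + 469 + 330 + 288 = 1300
Index = 1237 / 1300 × 100 = 95.1538

95.2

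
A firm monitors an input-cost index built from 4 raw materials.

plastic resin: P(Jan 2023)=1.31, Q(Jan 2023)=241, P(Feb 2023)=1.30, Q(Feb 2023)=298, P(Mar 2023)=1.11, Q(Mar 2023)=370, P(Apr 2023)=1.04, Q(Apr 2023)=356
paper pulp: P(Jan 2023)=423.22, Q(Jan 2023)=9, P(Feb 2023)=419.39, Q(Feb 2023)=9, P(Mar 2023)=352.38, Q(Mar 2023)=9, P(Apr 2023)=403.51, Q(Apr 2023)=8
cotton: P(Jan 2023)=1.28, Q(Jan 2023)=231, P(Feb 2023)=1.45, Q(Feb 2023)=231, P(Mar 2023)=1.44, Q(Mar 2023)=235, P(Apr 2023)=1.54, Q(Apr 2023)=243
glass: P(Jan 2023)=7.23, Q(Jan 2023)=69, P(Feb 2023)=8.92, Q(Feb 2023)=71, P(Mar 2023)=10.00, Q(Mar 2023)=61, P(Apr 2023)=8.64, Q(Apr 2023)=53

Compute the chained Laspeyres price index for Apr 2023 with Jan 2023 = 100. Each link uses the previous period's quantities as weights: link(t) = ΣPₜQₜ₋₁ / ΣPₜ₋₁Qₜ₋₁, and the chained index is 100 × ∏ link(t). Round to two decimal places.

98.24

Link Jan 2023→Feb 2023:
ΣP(Feb 2023)Q(Jan 2023) = 1.30×241 + 419.39×9 + 1.45×231 + 8.92×69 = 313.3 + 3774.51 + 334.95 + 615.48 = 5038.24
ΣP(Jan 2023)Q(Jan 2023) = 1.31×241 + 423.22×9 + 1.28×231 + 7.23×69 = 315.71 + 3808.98 + 295.68 + 498.87 = 4919.24
link = 5038.24/4919.24 = 1.024191
Link Feb 2023→Mar 2023:
ΣP(Mar 2023)Q(Feb 2023) = 1.11×298 + 352.38×9 + 1.44×231 + 10.00×71 = 330.78 + 3171.42 + 332.64 + 710 = 4544.84
ΣP(Feb 2023)Q(Feb 2023) = 1.30×298 + 419.39×9 + 1.45×231 + 8.92×71 = 387.4 + 3774.51 + 334.95 + 633.32 = 5130.18
link = 4544.84/5130.18 = 0.885903
Link Mar 2023→Apr 2023:
ΣP(Apr 2023)Q(Mar 2023) = 1.04×370 + 403.51×9 + 1.54×235 + 8.64×61 = 384.8 + 3631.59 + 361.9 + 527.04 = 4905.33
ΣP(Mar 2023)Q(Mar 2023) = 1.11×370 + 352.38×9 + 1.44×235 + 10.00×61 = 410.7 + 3171.42 + 338.4 + 610 = 4530.52
link = 4905.33/4530.52 = 1.082730
Chained index = 100 × 1.024191 × 0.885903 × 1.082730 = 98.2397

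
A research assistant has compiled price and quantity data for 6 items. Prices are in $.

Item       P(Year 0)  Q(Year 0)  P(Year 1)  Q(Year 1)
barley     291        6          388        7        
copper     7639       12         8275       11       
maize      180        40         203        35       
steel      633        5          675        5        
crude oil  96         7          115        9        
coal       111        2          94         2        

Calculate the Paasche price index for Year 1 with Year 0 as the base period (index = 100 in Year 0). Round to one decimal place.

109.1

Paasche price index uses current-period quantities as weights.
ΣP(Year 1)·Q(Year 1) = 388×7 + 8275×11 + 203×35 + 675×5 + 115×9 + 94×2 = 2716 + 91025 + 7105 + 3375 + 1035 + 188 = 105444
ΣP(Year 0)·Q(Year 1) = 291×7 + 7639×11 + 180×35 + 633×5 + 96×9 + 111×2 = 2037 + 84029 + 6300 + 3165 + 864 + 222 = 96617
Index = 105444 / 96617 × 100 = 109.1361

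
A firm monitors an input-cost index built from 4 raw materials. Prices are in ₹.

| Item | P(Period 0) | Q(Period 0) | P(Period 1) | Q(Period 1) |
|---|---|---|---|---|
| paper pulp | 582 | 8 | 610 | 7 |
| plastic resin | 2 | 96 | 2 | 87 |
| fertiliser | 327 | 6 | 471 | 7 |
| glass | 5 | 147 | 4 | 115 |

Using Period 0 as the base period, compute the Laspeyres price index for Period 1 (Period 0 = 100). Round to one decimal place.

Laspeyres price index uses base-period quantities as weights.
ΣP(Period 1)·Q(Period 0) = 610×8 + 2×96 + 471×6 + 4×147 = 4880 + 192 + 2826 + 588 = 8486
ΣP(Period 0)·Q(Period 0) = 582×8 + 2×96 + 327×6 + 5×147 = 4656 + 192 + 1962 + 735 = 7545
Index = 8486 / 7545 × 100 = 112.4718

112.5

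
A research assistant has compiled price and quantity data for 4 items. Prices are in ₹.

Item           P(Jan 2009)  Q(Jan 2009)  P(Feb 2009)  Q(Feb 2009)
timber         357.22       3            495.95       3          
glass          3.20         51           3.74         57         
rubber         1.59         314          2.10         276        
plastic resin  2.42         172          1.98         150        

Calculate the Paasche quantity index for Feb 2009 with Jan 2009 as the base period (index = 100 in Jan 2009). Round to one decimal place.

96.2

Paasche quantity index uses current-period prices as weights.
ΣP(Feb 2009)·Q(Feb 2009) = 495.95×3 + 3.74×57 + 2.10×276 + 1.98×150 = 1487.85 + 213.18 + 579.6 + 297 = 2577.63
ΣP(Feb 2009)·Q(Jan 2009) = 495.95×3 + 3.74×51 + 2.10×314 + 1.98×172 = 1487.85 + 190.74 + 659.4 + 340.56 = 2678.55
Index = 2577.63 / 2678.55 × 100 = 96.2323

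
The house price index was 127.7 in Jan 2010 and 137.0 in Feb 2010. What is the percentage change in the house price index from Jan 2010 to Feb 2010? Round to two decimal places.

7.28%

Change = (137.0 − 127.7) / 127.7 × 100
       = 9.3 / 127.7 × 100 = 7.2827%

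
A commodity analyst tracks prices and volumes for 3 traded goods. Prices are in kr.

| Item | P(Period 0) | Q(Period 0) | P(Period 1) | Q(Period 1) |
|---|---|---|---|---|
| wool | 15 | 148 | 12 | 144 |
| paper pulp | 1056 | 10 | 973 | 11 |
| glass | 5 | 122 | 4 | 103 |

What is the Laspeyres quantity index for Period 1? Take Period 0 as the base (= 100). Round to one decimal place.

Laspeyres quantity index uses base-period prices as weights.
ΣP(Period 0)·Q(Period 1) = 15×144 + 1056×11 + 5×103 = 2160 + 11616 + 515 = 14291
ΣP(Period 0)·Q(Period 0) = 15×148 + 1056×10 + 5×122 = 2220 + 10560 + 610 = 13390
Index = 14291 / 13390 × 100 = 106.7289

106.7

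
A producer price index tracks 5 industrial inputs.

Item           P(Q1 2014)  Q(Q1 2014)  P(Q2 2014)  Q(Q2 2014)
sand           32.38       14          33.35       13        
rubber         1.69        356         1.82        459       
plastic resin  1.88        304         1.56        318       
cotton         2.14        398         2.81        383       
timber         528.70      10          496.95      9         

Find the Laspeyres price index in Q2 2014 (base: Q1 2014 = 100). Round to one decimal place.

Laspeyres price index uses base-period quantities as weights.
ΣP(Q2 2014)·Q(Q1 2014) = 33.35×14 + 1.82×356 + 1.56×304 + 2.81×398 + 496.95×10 = 466.9 + 647.92 + 474.24 + 1118.38 + 4969.5 = 7676.94
ΣP(Q1 2014)·Q(Q1 2014) = 32.38×14 + 1.69×356 + 1.88×304 + 2.14×398 + 528.70×10 = 453.32 + 601.64 + 571.52 + 851.72 + 5287 = 7765.2
Index = 7676.94 / 7765.2 × 100 = 98.8634

98.9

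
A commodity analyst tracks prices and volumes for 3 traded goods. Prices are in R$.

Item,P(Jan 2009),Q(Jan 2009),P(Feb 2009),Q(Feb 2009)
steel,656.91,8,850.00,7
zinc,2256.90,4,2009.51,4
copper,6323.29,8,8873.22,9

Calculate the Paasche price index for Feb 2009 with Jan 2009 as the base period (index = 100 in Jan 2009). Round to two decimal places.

Paasche price index uses current-period quantities as weights.
ΣP(Feb 2009)·Q(Feb 2009) = 850.00×7 + 2009.51×4 + 8873.22×9 = 5950 + 8038.04 + 79858.98 = 93847.02
ΣP(Jan 2009)·Q(Feb 2009) = 656.91×7 + 2256.90×4 + 6323.29×9 = 4598.37 + 9027.6 + 56909.61 = 70535.58
Index = 93847.02 / 70535.58 × 100 = 133.0492

133.05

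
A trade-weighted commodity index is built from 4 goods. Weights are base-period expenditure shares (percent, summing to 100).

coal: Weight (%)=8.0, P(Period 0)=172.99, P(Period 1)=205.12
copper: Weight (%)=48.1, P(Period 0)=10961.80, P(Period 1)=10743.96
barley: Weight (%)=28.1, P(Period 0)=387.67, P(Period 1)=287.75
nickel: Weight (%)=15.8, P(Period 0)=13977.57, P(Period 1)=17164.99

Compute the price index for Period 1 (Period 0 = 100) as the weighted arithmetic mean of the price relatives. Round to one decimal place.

96.9

coal: 8.0 × (205.12/172.99) = 8.0 × 1.185733 = 9.4859
copper: 48.1 × (10743.96/10961.80) = 48.1 × 0.980127 = 47.1441
barley: 28.1 × (287.75/387.67) = 28.1 × 0.742255 = 20.8574
nickel: 15.8 × (17164.99/13977.57) = 15.8 × 1.228038 = 19.4030
Index = Σ wᵢ·(p₁ᵢ/p₀ᵢ) = 9.4859 + 47.1441 + 20.8574 + 19.4030 = 96.8904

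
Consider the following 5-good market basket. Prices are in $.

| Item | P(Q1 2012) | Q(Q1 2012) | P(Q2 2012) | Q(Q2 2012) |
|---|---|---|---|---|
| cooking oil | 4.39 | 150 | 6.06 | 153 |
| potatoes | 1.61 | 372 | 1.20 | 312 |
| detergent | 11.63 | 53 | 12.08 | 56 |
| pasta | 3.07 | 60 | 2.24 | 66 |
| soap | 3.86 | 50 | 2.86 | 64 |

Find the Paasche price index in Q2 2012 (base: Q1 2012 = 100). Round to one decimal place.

Paasche price index uses current-period quantities as weights.
ΣP(Q2 2012)·Q(Q2 2012) = 6.06×153 + 1.20×312 + 12.08×56 + 2.24×66 + 2.86×64 = 927.18 + 374.4 + 676.48 + 147.84 + 183.04 = 2308.94
ΣP(Q1 2012)·Q(Q2 2012) = 4.39×153 + 1.61×312 + 11.63×56 + 3.07×66 + 3.86×64 = 671.67 + 502.32 + 651.28 + 202.62 + 247.04 = 2274.93
Index = 2308.94 / 2274.93 × 100 = 101.4950

101.5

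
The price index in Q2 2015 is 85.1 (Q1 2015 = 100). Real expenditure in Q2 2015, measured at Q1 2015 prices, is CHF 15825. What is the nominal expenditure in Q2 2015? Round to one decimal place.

13467.1

Nominal = Real × (Index/100) = 15825 × (85.1/100)
        = 15825 × 0.851 = 13467.0750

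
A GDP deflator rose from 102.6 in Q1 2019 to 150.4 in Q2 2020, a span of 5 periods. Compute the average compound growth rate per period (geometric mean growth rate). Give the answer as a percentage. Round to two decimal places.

Growth factor = (150.4/102.6)^(1/5) = (1.465887)^(1/5) = 1.079494
Growth rate = 1.079494 − 1 = 0.079494 = 7.9494%

7.95%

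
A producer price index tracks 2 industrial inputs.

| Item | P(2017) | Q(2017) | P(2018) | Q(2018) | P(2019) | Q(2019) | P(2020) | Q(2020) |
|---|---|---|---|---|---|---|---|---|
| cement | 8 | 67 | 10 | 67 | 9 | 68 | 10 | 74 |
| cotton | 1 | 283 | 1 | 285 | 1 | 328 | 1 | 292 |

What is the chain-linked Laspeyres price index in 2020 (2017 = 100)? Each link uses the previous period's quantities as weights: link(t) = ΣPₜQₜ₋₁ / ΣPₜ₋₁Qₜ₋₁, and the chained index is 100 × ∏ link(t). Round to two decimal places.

116.02

Link 2017→2018:
ΣP(2018)Q(2017) = 10×67 + 1×283 = 670 + 283 = 953
ΣP(2017)Q(2017) = 8×67 + 1×283 = 536 + 283 = 819
link = 953/819 = 1.163614
Link 2018→2019:
ΣP(2019)Q(2018) = 9×67 + 1×285 = 603 + 285 = 888
ΣP(2018)Q(2018) = 10×67 + 1×285 = 670 + 285 = 955
link = 888/955 = 0.929843
Link 2019→2020:
ΣP(2020)Q(2019) = 10×68 + 1×328 = 680 + 328 = 1008
ΣP(2019)Q(2019) = 9×68 + 1×328 = 612 + 328 = 940
link = 1008/940 = 1.072340
Chained index = 100 × 1.163614 × 0.929843 × 1.072340 = 116.0249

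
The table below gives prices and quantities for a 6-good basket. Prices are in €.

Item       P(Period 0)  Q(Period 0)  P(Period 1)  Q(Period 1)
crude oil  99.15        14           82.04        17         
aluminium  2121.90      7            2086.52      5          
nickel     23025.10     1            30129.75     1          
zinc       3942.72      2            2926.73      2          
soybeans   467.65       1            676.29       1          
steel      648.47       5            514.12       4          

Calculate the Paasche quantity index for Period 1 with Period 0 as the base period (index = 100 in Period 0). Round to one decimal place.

91.9

Paasche quantity index uses current-period prices as weights.
ΣP(Period 1)·Q(Period 1) = 82.04×17 + 2086.52×5 + 30129.75×1 + 2926.73×2 + 676.29×1 + 514.12×4 = 1394.68 + 10432.6 + 30129.75 + 5853.46 + 676.29 + 2056.48 = 50543.26
ΣP(Period 1)·Q(Period 0) = 82.04×14 + 2086.52×7 + 30129.75×1 + 2926.73×2 + 676.29×1 + 514.12×5 = 1148.56 + 14605.64 + 30129.75 + 5853.46 + 676.29 + 2570.6 = 54984.3
Index = 50543.26 / 54984.3 × 100 = 91.9231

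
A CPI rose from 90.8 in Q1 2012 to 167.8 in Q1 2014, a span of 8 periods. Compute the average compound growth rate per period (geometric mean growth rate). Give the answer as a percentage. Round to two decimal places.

Growth factor = (167.8/90.8)^(1/8) = (1.848018)^(1/8) = 1.079787
Growth rate = 1.079787 − 1 = 0.079787 = 7.9787%

7.98%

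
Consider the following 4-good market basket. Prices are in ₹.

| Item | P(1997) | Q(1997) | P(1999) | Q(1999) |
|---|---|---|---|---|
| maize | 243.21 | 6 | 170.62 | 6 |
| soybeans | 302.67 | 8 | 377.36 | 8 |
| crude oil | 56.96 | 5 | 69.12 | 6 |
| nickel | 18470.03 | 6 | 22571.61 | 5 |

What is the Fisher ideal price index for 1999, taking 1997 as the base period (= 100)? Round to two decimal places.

121.54

Laspeyres component (base-period weights):
ΣP(1999)Q(1997) = 170.62×6 + 377.36×8 + 69.12×5 + 22571.61×6 = 1023.72 + 3018.88 + 345.6 + 135429.66 = 139817.86
ΣP(1997)Q(1997) = 243.21×6 + 302.67×8 + 56.96×5 + 18470.03×6 = 1459.26 + 2421.36 + 284.8 + 110820.18 = 114985.6
L = 139817.86 / 114985.6 × 100 = 121.5960
Paasche component (current-period weights):
ΣP(1999)Q(1999) = 170.62×6 + 377.36×8 + 69.12×6 + 22571.61×5 = 1023.72 + 3018.88 + 414.72 + 112858.05 = 117315.37
ΣP(1997)Q(1999) = 243.21×6 + 302.67×8 + 56.96×6 + 18470.03×5 = 1459.26 + 2421.36 + 341.76 + 92350.15 = 96572.53
P = 117315.37 / 96572.53 × 100 = 121.4790
Fisher = √(L × P) = √(121.5960 × 121.4790) = 121.5375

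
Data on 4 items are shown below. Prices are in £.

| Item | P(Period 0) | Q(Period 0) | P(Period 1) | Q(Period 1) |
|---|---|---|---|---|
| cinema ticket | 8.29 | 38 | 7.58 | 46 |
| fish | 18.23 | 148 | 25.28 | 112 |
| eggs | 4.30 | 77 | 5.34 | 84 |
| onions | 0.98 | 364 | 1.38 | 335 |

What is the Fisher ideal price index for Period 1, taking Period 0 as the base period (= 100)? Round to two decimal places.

Laspeyres component (base-period weights):
ΣP(Period 1)Q(Period 0) = 7.58×38 + 25.28×148 + 5.34×77 + 1.38×364 = 288.04 + 3741.44 + 411.18 + 502.32 = 4942.98
ΣP(Period 0)Q(Period 0) = 8.29×38 + 18.23×148 + 4.30×77 + 0.98×364 = 315.02 + 2698.04 + 331.1 + 356.72 = 3700.88
L = 4942.98 / 3700.88 × 100 = 133.5623
Paasche component (current-period weights):
ΣP(Period 1)Q(Period 1) = 7.58×46 + 25.28×112 + 5.34×84 + 1.38×335 = 348.68 + 2831.36 + 448.56 + 462.3 = 4090.9
ΣP(Period 0)Q(Period 1) = 8.29×46 + 18.23×112 + 4.30×84 + 0.98×335 = 381.34 + 2041.76 + 361.2 + 328.3 = 3112.6
P = 4090.9 / 3112.6 × 100 = 131.4303
Fisher = √(L × P) = √(133.5623 × 131.4303) = 132.4920

132.49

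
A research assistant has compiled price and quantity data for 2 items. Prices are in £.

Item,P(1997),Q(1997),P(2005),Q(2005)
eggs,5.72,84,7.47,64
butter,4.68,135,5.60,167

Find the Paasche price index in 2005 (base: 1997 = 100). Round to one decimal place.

123.1

Paasche price index uses current-period quantities as weights.
ΣP(2005)·Q(2005) = 7.47×64 + 5.60×167 = 478.08 + 935.2 = 1413.28
ΣP(1997)·Q(2005) = 5.72×64 + 4.68×167 = 366.08 + 781.56 = 1147.64
Index = 1413.28 / 1147.64 × 100 = 123.1466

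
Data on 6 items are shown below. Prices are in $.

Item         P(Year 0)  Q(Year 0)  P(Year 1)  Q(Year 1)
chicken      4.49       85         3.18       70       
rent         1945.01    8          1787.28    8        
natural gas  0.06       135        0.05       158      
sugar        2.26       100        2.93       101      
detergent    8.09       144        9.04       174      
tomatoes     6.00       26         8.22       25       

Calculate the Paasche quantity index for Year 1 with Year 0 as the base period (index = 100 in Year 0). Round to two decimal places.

101.34

Paasche quantity index uses current-period prices as weights.
ΣP(Year 1)·Q(Year 1) = 3.18×70 + 1787.28×8 + 0.05×158 + 2.93×101 + 9.04×174 + 8.22×25 = 222.6 + 14298.24 + 7.9 + 295.93 + 1572.96 + 205.5 = 16603.13
ΣP(Year 1)·Q(Year 0) = 3.18×85 + 1787.28×8 + 0.05×135 + 2.93×100 + 9.04×144 + 8.22×26 = 270.3 + 14298.24 + 6.75 + 293 + 1301.76 + 213.72 = 16383.77
Index = 16603.13 / 16383.77 × 100 = 101.3389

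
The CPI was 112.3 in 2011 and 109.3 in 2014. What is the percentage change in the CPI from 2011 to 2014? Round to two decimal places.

-2.67%

Change = (109.3 − 112.3) / 112.3 × 100
       = -3.0 / 112.3 × 100 = -2.6714%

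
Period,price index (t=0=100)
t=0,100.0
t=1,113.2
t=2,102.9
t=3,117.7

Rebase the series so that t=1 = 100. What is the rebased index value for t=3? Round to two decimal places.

103.98

Rebased(t=3) = 117.7 / 113.2 × 100 = 103.9753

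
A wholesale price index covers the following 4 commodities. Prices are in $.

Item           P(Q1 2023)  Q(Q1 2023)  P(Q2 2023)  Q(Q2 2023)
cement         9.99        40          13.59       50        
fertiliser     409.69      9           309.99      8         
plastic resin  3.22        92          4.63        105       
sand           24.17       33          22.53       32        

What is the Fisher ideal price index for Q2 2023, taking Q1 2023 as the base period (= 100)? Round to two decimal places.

88.11

Laspeyres component (base-period weights):
ΣP(Q2 2023)Q(Q1 2023) = 13.59×40 + 309.99×9 + 4.63×92 + 22.53×33 = 543.6 + 2789.91 + 425.96 + 743.49 = 4502.96
ΣP(Q1 2023)Q(Q1 2023) = 9.99×40 + 409.69×9 + 3.22×92 + 24.17×33 = 399.6 + 3687.21 + 296.24 + 797.61 = 5180.66
L = 4502.96 / 5180.66 × 100 = 86.9187
Paasche component (current-period weights):
ΣP(Q2 2023)Q(Q2 2023) = 13.59×50 + 309.99×8 + 4.63×105 + 22.53×32 = 679.5 + 2479.92 + 486.15 + 720.96 = 4366.53
ΣP(Q1 2023)Q(Q2 2023) = 9.99×50 + 409.69×8 + 3.22×105 + 24.17×32 = 499.5 + 3277.52 + 338.1 + 773.44 = 4888.56
P = 4366.53 / 4888.56 × 100 = 89.3214
Fisher = √(L × P) = √(86.9187 × 89.3214) = 88.1118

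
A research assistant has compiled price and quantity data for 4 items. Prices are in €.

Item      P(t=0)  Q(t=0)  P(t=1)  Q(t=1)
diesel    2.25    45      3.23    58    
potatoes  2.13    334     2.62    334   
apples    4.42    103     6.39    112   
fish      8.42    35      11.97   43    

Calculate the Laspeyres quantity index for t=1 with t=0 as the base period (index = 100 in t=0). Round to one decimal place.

Laspeyres quantity index uses base-period prices as weights.
ΣP(t=0)·Q(t=1) = 2.25×58 + 2.13×334 + 4.42×112 + 8.42×43 = 130.5 + 711.42 + 495.04 + 362.06 = 1699.02
ΣP(t=0)·Q(t=0) = 2.25×45 + 2.13×334 + 4.42×103 + 8.42×35 = 101.25 + 711.42 + 455.26 + 294.7 = 1562.63
Index = 1699.02 / 1562.63 × 100 = 108.7282

108.7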